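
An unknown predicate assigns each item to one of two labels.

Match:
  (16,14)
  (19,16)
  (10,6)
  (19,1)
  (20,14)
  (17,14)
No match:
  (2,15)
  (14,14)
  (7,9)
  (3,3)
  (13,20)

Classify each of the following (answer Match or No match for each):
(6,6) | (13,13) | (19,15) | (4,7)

No match, No match, Match, No match

The pattern is that an item is 'Match' exactly when: first > second.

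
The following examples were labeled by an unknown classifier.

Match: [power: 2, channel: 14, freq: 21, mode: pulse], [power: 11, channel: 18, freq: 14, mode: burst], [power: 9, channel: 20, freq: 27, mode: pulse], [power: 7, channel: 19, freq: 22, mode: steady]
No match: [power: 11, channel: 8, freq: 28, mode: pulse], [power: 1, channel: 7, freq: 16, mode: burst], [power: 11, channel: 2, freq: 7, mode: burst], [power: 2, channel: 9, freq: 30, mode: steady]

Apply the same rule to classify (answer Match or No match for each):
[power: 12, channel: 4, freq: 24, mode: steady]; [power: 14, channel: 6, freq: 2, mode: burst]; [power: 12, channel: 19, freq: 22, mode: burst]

No match, No match, Match

The rule appears to be: channel ≥ 14.
[power: 12, channel: 4, freq: 24, mode: steady] → channel = 4 → No match.
[power: 14, channel: 6, freq: 2, mode: burst] → channel = 6 → No match.
[power: 12, channel: 19, freq: 22, mode: burst] → channel = 19 → Match.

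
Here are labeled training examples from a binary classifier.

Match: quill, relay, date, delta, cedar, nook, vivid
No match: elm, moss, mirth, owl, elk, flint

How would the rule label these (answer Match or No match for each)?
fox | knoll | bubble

No match, No match, Match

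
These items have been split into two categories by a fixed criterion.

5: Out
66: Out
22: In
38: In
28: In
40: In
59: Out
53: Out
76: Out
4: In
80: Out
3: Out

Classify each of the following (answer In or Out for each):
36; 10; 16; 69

In, In, In, Out

The rule appears to be: even AND at most 40.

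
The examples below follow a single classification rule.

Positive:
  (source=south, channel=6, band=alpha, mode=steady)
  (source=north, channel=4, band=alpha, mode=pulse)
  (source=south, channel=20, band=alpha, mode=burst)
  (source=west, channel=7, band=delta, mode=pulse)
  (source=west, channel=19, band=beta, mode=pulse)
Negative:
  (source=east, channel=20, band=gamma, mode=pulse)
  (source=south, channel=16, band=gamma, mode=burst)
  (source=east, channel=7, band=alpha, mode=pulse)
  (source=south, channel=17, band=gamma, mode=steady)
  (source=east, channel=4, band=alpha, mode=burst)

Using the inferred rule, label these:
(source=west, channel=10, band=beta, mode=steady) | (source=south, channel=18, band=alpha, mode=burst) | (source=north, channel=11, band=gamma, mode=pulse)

Positive, Positive, Negative

The classifier is using: source is not east AND band is not gamma.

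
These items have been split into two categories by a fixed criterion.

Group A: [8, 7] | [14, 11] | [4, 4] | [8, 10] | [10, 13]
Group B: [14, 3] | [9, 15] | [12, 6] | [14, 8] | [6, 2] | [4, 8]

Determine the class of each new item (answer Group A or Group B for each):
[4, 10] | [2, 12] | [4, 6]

Group B, Group B, Group A

The distinguishing property — |first − second| ≤ 3 — holds for all the 'Group A' cases and none of the 'Group B' cases.
[4, 10] — |4−10| = 6, hence Group B.
[2, 12] — |2−12| = 10, hence Group B.
[4, 6] — |4−6| = 2, hence Group A.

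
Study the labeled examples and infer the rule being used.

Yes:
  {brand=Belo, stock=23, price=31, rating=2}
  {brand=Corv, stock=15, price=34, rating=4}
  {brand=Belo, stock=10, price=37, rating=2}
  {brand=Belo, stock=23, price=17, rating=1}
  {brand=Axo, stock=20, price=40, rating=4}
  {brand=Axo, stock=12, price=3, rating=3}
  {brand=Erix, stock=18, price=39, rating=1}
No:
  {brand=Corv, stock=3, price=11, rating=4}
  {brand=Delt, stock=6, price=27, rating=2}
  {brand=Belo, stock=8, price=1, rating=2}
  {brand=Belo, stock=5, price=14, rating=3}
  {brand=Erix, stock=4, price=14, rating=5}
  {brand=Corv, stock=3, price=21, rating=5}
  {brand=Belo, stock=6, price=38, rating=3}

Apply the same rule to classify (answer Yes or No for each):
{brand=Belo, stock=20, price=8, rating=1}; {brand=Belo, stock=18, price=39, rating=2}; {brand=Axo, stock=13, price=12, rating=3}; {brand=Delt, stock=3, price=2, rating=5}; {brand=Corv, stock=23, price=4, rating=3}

The classifier is using: stock ≥ 10.
{brand=Belo, stock=20, price=8, rating=1} → stock = 20 → Yes. {brand=Belo, stock=18, price=39, rating=2} → stock = 18 → Yes. {brand=Axo, stock=13, price=12, rating=3} → stock = 13 → Yes. {brand=Delt, stock=3, price=2, rating=5} → stock = 3 → No. {brand=Corv, stock=23, price=4, rating=3} → stock = 23 → Yes.

Yes, Yes, Yes, No, Yes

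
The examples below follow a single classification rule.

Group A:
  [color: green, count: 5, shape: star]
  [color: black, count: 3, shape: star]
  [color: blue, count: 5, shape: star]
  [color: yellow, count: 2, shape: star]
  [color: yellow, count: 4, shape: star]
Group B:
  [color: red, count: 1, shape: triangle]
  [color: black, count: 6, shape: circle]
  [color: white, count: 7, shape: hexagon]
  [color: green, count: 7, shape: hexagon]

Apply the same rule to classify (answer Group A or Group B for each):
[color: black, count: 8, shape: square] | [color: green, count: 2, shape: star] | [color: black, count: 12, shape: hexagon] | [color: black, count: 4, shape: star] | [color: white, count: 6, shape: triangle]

Group B, Group A, Group B, Group A, Group B

The rule appears to be: shape is star.
[color: black, count: 8, shape: square] → shape is square → Group B.
[color: green, count: 2, shape: star] → shape is star → Group A.
[color: black, count: 12, shape: hexagon] → shape is hexagon → Group B.
[color: black, count: 4, shape: star] → shape is star → Group A.
[color: white, count: 6, shape: triangle] → shape is triangle → Group B.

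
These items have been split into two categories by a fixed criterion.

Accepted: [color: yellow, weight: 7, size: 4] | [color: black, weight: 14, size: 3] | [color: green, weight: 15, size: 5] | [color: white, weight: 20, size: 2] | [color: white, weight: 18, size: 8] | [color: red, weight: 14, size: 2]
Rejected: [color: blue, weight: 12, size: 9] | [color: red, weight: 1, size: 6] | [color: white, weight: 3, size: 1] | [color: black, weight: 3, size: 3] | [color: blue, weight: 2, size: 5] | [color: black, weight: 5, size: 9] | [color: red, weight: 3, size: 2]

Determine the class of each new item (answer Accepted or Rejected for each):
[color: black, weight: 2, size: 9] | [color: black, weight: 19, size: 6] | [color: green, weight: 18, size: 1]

'Accepted' ⟺ weight ≥ 5 AND size ≤ 8.
Rejected: [color: black, weight: 2, size: 9], since weight = 2, size = 9. Accepted: [color: black, weight: 19, size: 6], since weight = 19, size = 6. Accepted: [color: green, weight: 18, size: 1], since weight = 18, size = 1.

Rejected, Accepted, Accepted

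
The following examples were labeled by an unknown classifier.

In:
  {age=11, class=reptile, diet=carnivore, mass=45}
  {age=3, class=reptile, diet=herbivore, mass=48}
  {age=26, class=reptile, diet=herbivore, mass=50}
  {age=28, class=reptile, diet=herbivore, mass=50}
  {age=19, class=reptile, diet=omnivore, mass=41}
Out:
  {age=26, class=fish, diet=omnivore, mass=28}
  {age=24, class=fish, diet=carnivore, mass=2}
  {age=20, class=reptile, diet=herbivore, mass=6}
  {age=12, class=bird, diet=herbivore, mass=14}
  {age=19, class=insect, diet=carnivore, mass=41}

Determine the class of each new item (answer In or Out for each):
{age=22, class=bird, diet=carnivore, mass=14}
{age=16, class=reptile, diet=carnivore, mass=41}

Out, In

The simplest hypothesis consistent with all the labels is: class is reptile AND mass ≥ 14.
Out: {age=22, class=bird, diet=carnivore, mass=14}, since class is bird, mass = 14. In: {age=16, class=reptile, diet=carnivore, mass=41}, since class is reptile, mass = 41.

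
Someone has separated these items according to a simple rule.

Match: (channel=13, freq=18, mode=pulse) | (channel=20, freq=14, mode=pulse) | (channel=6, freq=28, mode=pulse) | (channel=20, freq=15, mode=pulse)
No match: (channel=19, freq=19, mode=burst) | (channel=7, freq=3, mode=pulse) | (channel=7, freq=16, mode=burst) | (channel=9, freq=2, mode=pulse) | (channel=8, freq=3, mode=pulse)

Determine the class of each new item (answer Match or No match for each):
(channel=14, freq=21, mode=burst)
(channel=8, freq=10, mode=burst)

No match, No match

One predicate separates the groups cleanly: mode is pulse AND freq ≥ 14.
No match: (channel=14, freq=21, mode=burst), since mode is burst, freq = 21. No match: (channel=8, freq=10, mode=burst), since mode is burst, freq = 10.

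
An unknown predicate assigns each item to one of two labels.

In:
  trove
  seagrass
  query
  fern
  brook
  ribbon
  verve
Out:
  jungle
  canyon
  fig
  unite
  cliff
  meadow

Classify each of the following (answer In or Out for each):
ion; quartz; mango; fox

Out, In, Out, Out

A rule that fits every label: contains 'r' — true of each 'In' example, false of each 'Out' one.
ion — no 'r', hence Out.
quartz — has 'r', hence In.
mango — no 'r', hence Out.
fox — no 'r', hence Out.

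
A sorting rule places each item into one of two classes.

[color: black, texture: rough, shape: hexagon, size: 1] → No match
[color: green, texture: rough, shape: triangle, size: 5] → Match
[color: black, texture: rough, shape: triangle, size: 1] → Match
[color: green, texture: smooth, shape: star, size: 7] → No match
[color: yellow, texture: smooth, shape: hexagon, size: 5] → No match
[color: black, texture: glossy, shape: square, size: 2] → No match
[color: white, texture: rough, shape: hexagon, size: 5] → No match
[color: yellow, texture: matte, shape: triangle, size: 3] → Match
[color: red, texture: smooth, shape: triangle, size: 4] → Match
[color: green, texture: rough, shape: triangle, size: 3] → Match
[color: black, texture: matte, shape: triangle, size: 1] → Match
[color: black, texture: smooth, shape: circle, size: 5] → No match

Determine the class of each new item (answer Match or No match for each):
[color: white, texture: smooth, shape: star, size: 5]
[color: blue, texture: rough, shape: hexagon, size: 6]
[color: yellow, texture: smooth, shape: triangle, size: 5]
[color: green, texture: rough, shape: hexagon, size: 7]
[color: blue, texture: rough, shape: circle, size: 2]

No match, No match, Match, No match, No match

The distinguishing property — shape is triangle — holds for all the 'Match' cases and none of the 'No match' cases.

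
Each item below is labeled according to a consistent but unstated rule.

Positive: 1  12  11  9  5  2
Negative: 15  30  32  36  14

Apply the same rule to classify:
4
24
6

All 'Positive' examples share one property — at most 12 — and every 'Negative' example lacks it.
Positive: 4, since 4 ≤ 12.
Negative: 24, since 24 > 12.
Positive: 6, since 6 ≤ 12.

Positive, Negative, Positive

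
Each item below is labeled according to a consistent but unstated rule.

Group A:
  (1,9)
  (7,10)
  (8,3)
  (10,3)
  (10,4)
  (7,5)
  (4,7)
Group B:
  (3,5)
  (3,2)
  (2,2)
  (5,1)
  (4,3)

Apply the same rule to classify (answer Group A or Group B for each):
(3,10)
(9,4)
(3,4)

Group A, Group A, Group B

The distinguishing property — sum ≥ 10 — holds for all the 'Group A' cases and none of the 'Group B' cases.
(3,10) → 3+10 = 13 → Group A. (9,4) → 9+4 = 13 → Group A. (3,4) → 3+4 = 7 → Group B.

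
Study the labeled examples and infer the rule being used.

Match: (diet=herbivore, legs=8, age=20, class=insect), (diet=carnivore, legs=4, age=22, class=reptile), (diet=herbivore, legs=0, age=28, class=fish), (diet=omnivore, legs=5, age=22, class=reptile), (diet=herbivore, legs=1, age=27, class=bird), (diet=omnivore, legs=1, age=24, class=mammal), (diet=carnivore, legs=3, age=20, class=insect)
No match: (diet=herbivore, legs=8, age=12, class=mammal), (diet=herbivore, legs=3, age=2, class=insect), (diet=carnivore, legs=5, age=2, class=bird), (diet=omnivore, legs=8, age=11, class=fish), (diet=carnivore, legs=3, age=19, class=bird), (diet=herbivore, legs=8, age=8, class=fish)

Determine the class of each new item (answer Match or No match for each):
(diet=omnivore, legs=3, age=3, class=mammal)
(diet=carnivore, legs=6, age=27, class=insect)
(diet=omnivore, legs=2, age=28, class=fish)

No match, Match, Match

One predicate separates the groups cleanly: age ≥ 20.
(diet=omnivore, legs=3, age=3, class=mammal): age = 3, doesn't qualify → No match. (diet=carnivore, legs=6, age=27, class=insect): age = 27, satisfies this → Match. (diet=omnivore, legs=2, age=28, class=fish): age = 28, satisfies this → Match.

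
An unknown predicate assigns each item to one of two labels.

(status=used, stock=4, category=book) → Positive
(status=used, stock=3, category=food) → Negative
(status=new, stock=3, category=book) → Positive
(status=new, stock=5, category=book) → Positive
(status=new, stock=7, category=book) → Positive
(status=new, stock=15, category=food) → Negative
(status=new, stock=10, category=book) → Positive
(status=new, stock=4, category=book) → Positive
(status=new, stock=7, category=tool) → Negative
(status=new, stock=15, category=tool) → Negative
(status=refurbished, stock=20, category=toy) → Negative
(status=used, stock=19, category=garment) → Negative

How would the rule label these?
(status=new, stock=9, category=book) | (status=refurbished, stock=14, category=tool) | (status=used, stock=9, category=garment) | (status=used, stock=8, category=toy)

Positive, Negative, Negative, Negative

'Positive' ⟺ category is book.
(status=new, stock=9, category=book): Positive (category is book). (status=refurbished, stock=14, category=tool): Negative (category is tool). (status=used, stock=9, category=garment): Negative (category is garment). (status=used, stock=8, category=toy): Negative (category is toy).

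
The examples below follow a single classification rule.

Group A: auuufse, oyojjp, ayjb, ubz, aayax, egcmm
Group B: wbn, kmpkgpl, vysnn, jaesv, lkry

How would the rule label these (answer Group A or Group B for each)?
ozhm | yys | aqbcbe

'Group A' ⟺ starts with a vowel.
ozhm: starts with 'o' — matches, so Group A.
yys: starts with 'y' — fails this test, so Group B.
aqbcbe: starts with 'a' — matches, so Group A.

Group A, Group B, Group A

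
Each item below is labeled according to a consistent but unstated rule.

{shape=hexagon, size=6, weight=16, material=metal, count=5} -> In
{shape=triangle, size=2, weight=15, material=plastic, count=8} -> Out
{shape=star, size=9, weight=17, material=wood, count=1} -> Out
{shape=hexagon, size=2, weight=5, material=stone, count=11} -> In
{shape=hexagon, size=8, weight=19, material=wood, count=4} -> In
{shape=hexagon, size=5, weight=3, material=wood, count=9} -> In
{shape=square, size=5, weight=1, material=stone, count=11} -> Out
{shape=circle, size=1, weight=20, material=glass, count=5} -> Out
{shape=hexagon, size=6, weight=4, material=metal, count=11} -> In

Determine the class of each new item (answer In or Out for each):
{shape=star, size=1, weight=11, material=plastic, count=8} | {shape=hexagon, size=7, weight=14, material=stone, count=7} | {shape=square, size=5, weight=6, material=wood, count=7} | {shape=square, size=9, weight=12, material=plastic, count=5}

Out, In, Out, Out

The simplest hypothesis consistent with all the labels is: shape is hexagon.
{shape=star, size=1, weight=11, material=plastic, count=8}: shape is star — does not fit, so Out.
{shape=hexagon, size=7, weight=14, material=stone, count=7}: shape is hexagon — fits, so In.
{shape=square, size=5, weight=6, material=wood, count=7}: shape is square — does not fit, so Out.
{shape=square, size=9, weight=12, material=plastic, count=5}: shape is square — does not fit, so Out.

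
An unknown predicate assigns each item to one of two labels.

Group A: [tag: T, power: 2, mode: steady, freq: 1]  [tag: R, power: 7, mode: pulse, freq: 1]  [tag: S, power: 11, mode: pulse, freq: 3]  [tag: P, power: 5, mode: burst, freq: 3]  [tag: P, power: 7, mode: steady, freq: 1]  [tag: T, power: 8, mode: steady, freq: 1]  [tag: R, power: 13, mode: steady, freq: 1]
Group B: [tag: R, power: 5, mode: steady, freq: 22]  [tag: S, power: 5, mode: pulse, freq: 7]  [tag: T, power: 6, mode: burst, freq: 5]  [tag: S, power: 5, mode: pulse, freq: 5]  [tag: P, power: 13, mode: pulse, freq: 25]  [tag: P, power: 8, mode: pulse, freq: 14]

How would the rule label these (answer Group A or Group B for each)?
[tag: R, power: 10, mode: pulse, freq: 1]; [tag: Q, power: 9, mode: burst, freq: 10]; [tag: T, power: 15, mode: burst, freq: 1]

All 'Group A' examples share one property — freq ≤ 3 — and every 'Group B' example lacks it.
[tag: R, power: 10, mode: pulse, freq: 1] → freq = 1 → Group A.
[tag: Q, power: 9, mode: burst, freq: 10] → freq = 10 → Group B.
[tag: T, power: 15, mode: burst, freq: 1] → freq = 1 → Group A.

Group A, Group B, Group A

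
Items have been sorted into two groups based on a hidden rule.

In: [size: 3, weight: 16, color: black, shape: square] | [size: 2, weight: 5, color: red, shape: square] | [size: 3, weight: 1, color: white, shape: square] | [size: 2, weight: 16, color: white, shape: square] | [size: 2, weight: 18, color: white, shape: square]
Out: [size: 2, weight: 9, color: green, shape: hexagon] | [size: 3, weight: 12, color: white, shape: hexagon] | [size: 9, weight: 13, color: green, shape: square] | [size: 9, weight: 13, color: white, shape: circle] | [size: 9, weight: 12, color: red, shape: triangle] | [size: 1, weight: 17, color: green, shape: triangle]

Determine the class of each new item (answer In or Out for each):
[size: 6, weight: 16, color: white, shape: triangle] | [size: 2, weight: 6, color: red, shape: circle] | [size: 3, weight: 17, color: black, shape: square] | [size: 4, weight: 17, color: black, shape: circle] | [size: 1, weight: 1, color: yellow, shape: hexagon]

Out, Out, In, Out, Out

The simplest hypothesis consistent with all the labels is: shape is square AND size ≤ 3.
[size: 6, weight: 16, color: white, shape: triangle] → shape is triangle, size = 6 → Out. [size: 2, weight: 6, color: red, shape: circle] → shape is circle, size = 2 → Out. [size: 3, weight: 17, color: black, shape: square] → shape is square, size = 3 → In. [size: 4, weight: 17, color: black, shape: circle] → shape is circle, size = 4 → Out. [size: 1, weight: 1, color: yellow, shape: hexagon] → shape is hexagon, size = 1 → Out.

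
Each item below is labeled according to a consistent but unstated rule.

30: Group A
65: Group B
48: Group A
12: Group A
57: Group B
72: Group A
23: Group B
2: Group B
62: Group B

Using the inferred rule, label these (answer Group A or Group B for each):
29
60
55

Every 'Group A' example satisfies: multiple of 6. None of the 'Group B' examples do.
29 → 29 = 6·4 + 5 → Group B. 60 → 60 = 6·10 → Group A. 55 → 55 = 6·9 + 1 → Group B.

Group B, Group A, Group B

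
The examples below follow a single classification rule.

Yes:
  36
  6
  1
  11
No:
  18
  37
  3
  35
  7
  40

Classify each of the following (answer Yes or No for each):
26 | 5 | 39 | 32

A rule that fits every label: ≡ 1 (mod 5) — true of each 'Yes' example, false of each 'No' one.

Yes, No, No, No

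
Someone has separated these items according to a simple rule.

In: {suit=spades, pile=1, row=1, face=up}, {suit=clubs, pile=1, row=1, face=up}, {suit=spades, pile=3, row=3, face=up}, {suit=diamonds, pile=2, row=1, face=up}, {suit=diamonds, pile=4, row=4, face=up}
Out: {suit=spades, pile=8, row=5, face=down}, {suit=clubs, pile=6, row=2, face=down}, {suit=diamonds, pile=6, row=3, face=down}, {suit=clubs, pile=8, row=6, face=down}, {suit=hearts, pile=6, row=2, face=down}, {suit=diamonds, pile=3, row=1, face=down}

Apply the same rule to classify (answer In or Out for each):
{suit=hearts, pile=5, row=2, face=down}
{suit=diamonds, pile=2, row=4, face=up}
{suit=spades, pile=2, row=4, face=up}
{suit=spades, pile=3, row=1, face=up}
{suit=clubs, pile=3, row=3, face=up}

The pattern is that an item is 'In' exactly when: face is up.
{suit=hearts, pile=5, row=2, face=down}: face is down — fails this test, so Out. {suit=diamonds, pile=2, row=4, face=up}: face is up — qualifies, so In. {suit=spades, pile=2, row=4, face=up}: face is up — qualifies, so In. {suit=spades, pile=3, row=1, face=up}: face is up — qualifies, so In. {suit=clubs, pile=3, row=3, face=up}: face is up — qualifies, so In.

Out, In, In, In, In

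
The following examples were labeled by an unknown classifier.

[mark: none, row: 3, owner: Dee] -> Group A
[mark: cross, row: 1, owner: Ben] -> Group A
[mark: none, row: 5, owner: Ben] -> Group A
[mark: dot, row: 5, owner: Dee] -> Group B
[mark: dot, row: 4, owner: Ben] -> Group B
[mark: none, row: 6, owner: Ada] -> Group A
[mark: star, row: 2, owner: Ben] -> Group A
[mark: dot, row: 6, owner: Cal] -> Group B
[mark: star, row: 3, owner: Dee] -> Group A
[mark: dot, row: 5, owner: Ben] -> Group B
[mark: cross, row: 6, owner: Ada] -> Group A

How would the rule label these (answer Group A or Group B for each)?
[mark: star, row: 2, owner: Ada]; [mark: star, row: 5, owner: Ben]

Every 'Group A' example satisfies: mark is not dot. None of the 'Group B' examples do.
[mark: star, row: 2, owner: Ada] — mark is star, hence Group A. [mark: star, row: 5, owner: Ben] — mark is star, hence Group A.

Group A, Group A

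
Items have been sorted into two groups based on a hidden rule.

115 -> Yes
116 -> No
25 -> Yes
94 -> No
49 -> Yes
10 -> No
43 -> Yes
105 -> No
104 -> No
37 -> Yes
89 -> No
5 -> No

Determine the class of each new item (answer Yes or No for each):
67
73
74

Yes, Yes, No

The common property of the 'Yes' items is: ≡ 1 (mod 6). No 'No' item has it.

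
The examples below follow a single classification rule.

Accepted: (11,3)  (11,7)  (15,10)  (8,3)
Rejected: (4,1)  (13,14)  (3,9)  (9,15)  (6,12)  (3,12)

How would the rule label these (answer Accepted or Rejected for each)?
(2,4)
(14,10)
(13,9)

The simplest hypothesis consistent with all the labels is: first > second AND sum ≥ 11.
(2,4): 2 < 4, 2+4 = 6, fails the rule → Rejected.
(14,10): 14 > 10, 14+10 = 24, qualifies → Accepted.
(13,9): 13 > 9, 13+9 = 22, qualifies → Accepted.

Rejected, Accepted, Accepted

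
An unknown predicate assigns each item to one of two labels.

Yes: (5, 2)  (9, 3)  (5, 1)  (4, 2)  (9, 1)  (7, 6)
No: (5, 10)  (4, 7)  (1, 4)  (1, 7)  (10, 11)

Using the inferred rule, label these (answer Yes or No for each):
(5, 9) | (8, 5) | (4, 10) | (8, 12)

No, Yes, No, No

Every 'Yes' example satisfies: first > second. None of the 'No' examples do.
(5, 9) → 5 < 9 → No.
(8, 5) → 8 > 5 → Yes.
(4, 10) → 4 < 10 → No.
(8, 12) → 8 < 12 → No.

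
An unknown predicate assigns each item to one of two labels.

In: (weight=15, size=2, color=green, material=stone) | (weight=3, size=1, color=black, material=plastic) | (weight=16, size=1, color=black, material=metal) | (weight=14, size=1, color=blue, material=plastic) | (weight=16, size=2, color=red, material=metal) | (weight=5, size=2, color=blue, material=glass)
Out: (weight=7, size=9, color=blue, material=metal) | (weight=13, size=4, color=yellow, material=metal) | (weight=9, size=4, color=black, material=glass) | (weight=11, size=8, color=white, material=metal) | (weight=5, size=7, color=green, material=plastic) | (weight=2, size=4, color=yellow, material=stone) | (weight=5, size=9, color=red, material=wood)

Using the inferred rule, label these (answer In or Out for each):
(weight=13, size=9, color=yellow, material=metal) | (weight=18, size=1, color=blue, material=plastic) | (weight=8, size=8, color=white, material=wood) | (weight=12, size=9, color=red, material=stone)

Out, In, Out, Out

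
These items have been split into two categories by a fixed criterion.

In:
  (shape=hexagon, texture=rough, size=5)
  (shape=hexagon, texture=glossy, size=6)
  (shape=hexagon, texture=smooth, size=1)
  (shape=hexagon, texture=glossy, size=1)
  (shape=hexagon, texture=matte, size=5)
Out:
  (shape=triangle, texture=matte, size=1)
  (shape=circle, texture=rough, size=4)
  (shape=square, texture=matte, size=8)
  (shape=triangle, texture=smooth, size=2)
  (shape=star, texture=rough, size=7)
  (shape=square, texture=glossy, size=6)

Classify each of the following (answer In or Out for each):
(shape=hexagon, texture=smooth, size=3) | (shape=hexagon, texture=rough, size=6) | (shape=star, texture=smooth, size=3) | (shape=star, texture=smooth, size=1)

In, In, Out, Out

The distinguishing property — shape is hexagon — holds for all the 'In' cases and none of the 'Out' cases.
(shape=hexagon, texture=smooth, size=3): shape is hexagon — matches, so In. (shape=hexagon, texture=rough, size=6): shape is hexagon — matches, so In. (shape=star, texture=smooth, size=3): shape is star — does not satisfy this, so Out. (shape=star, texture=smooth, size=1): shape is star — does not satisfy this, so Out.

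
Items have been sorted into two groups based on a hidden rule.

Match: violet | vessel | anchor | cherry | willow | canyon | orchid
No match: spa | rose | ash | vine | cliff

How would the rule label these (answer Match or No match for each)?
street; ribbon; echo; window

Match, Match, No match, Match

'Match' ⟺ length 6.
street — length 6, hence Match. ribbon — length 6, hence Match. echo — length 4, hence No match. window — length 6, hence Match.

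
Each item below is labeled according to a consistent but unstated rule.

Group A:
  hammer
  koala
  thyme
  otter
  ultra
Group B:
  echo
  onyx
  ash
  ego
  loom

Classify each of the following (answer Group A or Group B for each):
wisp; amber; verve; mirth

A rule that fits every label: length ≥ 5 — true of each 'Group A' example, false of each 'Group B' one.
Group B: wisp, since length 4. Group A: amber, since length 5. Group A: verve, since length 5. Group A: mirth, since length 5.

Group B, Group A, Group A, Group A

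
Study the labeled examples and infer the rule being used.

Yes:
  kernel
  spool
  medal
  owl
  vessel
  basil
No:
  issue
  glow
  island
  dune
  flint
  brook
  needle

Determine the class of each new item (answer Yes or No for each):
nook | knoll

No, Yes

Checking candidate rules against both groups, what survives is: ends with 'l'.
nook → ends with 'k' → No.
knoll → ends with 'l' → Yes.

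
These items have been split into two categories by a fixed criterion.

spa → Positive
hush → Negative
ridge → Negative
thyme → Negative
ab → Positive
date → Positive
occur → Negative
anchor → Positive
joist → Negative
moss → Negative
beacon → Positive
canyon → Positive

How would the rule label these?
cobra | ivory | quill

Positive, Negative, Negative

The pattern is that an item is 'Positive' exactly when: contains 'a'.
Positive: cobra, since has 'a'. Negative: ivory, since no 'a'. Negative: quill, since no 'a'.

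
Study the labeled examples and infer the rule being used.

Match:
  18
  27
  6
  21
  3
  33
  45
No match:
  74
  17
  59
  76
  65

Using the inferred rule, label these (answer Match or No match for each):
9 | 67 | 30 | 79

The distinguishing property — multiple of 3 — holds for all the 'Match' cases and none of the 'No match' cases.

Match, No match, Match, No match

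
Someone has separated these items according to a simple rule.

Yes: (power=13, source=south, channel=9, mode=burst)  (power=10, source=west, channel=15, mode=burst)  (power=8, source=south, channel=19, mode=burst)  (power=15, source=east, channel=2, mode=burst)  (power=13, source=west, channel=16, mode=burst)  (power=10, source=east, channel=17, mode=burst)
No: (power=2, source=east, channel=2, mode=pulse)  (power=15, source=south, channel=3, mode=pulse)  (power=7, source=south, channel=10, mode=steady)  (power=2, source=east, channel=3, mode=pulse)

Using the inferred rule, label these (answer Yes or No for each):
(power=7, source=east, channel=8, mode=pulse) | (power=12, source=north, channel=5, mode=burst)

No, Yes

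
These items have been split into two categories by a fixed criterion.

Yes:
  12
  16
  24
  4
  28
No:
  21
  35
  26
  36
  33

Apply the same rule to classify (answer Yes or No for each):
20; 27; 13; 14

Yes, No, No, No

Every 'Yes' example satisfies: multiple of 4 AND at most 28. None of the 'No' examples do.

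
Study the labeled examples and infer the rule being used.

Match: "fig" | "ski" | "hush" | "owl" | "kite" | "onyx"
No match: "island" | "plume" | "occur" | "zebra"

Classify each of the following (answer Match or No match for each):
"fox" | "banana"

A rule that fits every label: length ≤ 4 — true of each 'Match' example, false of each 'No match' one.
"fox": length 3, matches → Match.
"banana": length 6, lacks this property → No match.

Match, No match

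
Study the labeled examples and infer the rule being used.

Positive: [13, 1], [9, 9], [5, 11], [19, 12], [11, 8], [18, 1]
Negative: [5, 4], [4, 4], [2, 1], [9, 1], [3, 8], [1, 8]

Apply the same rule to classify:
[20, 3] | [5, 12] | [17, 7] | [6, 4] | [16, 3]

'Positive' ⟺ sum ≥ 14.
Positive: [20, 3], since 20+3 = 23. Positive: [5, 12], since 5+12 = 17. Positive: [17, 7], since 17+7 = 24. Negative: [6, 4], since 6+4 = 10. Positive: [16, 3], since 16+3 = 19.

Positive, Positive, Positive, Negative, Positive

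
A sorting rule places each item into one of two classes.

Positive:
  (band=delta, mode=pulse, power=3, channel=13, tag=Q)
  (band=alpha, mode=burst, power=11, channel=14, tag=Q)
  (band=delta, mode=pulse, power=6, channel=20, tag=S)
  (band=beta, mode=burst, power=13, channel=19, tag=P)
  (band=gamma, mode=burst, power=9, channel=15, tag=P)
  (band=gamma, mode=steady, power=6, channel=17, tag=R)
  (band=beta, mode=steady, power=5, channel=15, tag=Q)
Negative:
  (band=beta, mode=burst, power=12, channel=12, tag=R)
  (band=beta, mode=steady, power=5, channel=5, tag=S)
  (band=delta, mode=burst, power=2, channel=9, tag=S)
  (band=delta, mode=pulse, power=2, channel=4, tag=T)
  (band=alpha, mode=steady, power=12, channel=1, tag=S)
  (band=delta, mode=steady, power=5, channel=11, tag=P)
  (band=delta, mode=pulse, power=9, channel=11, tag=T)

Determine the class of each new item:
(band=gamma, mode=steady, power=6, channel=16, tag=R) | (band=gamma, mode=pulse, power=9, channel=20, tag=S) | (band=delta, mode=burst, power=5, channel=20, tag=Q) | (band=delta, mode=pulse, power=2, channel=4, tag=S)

Positive, Positive, Positive, Negative

The pattern is that an item is 'Positive' exactly when: channel ≥ 13.
Positive: (band=gamma, mode=steady, power=6, channel=16, tag=R), since channel = 16. Positive: (band=gamma, mode=pulse, power=9, channel=20, tag=S), since channel = 20. Positive: (band=delta, mode=burst, power=5, channel=20, tag=Q), since channel = 20. Negative: (band=delta, mode=pulse, power=2, channel=4, tag=S), since channel = 4.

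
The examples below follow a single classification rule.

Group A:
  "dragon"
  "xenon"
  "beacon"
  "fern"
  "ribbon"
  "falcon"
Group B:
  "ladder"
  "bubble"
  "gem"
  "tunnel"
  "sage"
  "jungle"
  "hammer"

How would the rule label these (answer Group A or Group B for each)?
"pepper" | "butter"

The classifier is using: ends with 'n'.
Group B: "pepper", since ends with 'r'.
Group B: "butter", since ends with 'r'.

Group B, Group B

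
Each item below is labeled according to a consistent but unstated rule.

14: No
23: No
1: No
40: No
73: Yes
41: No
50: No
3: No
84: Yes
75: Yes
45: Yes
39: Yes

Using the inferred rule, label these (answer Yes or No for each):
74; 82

The rule appears to be: digit sum ≥ 6.
74: digit sum 7+4 = 11 — passes, so Yes. 82: digit sum 8+2 = 10 — passes, so Yes.

Yes, Yes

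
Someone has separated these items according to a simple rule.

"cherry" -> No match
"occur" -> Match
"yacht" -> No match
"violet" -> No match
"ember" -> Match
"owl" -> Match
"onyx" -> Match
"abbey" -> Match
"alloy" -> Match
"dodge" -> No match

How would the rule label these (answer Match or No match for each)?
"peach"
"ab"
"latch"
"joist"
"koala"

The rule appears to be: starts with a vowel.
"peach" — starts with 'p', hence No match.
"ab" — starts with 'a', hence Match.
"latch" — starts with 'l', hence No match.
"joist" — starts with 'j', hence No match.
"koala" — starts with 'k', hence No match.

No match, Match, No match, No match, No match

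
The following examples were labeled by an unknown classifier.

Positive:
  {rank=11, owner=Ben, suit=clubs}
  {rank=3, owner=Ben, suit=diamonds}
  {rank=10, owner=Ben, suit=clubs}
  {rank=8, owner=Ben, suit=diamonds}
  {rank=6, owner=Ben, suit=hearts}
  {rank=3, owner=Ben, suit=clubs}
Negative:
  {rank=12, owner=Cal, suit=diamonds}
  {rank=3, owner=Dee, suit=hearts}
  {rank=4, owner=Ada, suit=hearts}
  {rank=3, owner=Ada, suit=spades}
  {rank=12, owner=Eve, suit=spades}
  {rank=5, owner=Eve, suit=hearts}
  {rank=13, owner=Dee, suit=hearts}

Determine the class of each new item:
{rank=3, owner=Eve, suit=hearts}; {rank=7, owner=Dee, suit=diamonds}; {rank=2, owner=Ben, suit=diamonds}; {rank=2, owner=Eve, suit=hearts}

Negative, Negative, Positive, Negative

All 'Positive' examples share one property — owner is Ben — and every 'Negative' example lacks it.
{rank=3, owner=Eve, suit=hearts} — owner is Eve, hence Negative. {rank=7, owner=Dee, suit=diamonds} — owner is Dee, hence Negative. {rank=2, owner=Ben, suit=diamonds} — owner is Ben, hence Positive. {rank=2, owner=Eve, suit=hearts} — owner is Eve, hence Negative.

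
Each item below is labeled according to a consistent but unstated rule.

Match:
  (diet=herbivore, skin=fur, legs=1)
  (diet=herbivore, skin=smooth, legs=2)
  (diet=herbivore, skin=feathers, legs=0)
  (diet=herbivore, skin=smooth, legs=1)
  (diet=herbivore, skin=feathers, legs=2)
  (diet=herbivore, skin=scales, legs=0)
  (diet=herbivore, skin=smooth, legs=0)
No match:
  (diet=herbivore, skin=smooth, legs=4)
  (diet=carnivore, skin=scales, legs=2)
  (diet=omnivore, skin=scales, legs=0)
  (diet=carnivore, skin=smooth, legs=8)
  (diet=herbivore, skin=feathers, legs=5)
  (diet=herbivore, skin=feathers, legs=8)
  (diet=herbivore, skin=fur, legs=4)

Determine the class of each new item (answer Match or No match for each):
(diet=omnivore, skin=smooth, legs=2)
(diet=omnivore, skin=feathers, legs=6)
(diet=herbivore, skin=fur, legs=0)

Rule: diet is herbivore AND legs ≤ 2. This holds for each 'Match' example and fails for each 'No match' one.
(diet=omnivore, skin=smooth, legs=2): No match (diet is omnivore, legs = 2). (diet=omnivore, skin=feathers, legs=6): No match (diet is omnivore, legs = 6). (diet=herbivore, skin=fur, legs=0): Match (diet is herbivore, legs = 0).

No match, No match, Match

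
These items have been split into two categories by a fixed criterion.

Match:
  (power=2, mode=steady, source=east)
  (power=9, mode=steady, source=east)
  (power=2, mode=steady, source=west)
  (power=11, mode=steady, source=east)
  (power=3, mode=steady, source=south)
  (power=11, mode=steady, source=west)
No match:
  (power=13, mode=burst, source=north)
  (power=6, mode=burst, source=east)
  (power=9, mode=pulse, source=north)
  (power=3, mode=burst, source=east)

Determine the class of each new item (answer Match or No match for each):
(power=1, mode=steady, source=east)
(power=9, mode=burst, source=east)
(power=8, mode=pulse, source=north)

The rule appears to be: mode is steady.
(power=1, mode=steady, source=east): mode is steady — checks out, so Match. (power=9, mode=burst, source=east): mode is burst — doesn't qualify, so No match. (power=8, mode=pulse, source=north): mode is pulse — doesn't qualify, so No match.

Match, No match, No match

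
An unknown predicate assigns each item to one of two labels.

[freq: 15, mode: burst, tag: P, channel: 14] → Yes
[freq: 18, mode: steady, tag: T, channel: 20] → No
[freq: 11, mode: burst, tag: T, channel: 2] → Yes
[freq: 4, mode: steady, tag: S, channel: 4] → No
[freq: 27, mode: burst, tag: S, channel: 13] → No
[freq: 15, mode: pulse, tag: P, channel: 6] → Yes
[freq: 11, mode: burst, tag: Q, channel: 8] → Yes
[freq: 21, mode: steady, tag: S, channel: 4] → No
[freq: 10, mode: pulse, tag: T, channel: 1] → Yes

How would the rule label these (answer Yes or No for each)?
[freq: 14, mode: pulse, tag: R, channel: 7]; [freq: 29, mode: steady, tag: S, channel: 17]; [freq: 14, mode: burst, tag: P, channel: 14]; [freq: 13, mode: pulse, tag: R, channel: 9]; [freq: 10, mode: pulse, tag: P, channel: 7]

Yes, No, Yes, Yes, Yes

'Yes' ⟺ freq ≥ 10 AND freq ≤ 15.
[freq: 14, mode: pulse, tag: R, channel: 7]: Yes (freq = 14).
[freq: 29, mode: steady, tag: S, channel: 17]: No (freq = 29).
[freq: 14, mode: burst, tag: P, channel: 14]: Yes (freq = 14).
[freq: 13, mode: pulse, tag: R, channel: 9]: Yes (freq = 13).
[freq: 10, mode: pulse, tag: P, channel: 7]: Yes (freq = 10).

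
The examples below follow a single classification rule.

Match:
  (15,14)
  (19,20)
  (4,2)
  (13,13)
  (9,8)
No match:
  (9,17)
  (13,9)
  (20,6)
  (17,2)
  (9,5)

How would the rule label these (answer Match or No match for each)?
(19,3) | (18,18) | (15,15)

No match, Match, Match

The distinguishing property — |first − second| ≤ 2 — holds for all the 'Match' cases and none of the 'No match' cases.
(19,3): |19−3| = 16 — lacks this property, so No match.
(18,18): |18−18| = 0 — passes, so Match.
(15,15): |15−15| = 0 — passes, so Match.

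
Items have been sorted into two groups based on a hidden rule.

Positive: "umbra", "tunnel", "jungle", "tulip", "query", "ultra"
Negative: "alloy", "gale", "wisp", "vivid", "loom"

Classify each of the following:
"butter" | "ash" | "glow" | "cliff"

Positive, Negative, Negative, Negative

One predicate separates the groups cleanly: contains 'u'.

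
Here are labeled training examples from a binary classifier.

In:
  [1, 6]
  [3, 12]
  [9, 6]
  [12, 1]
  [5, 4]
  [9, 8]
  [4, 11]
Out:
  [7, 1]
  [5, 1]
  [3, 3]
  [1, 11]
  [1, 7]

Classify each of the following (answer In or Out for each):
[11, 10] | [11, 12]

'In' ⟺ sum is odd.
[11, 10]: In (11+10 = 21). [11, 12]: In (11+12 = 23).

In, In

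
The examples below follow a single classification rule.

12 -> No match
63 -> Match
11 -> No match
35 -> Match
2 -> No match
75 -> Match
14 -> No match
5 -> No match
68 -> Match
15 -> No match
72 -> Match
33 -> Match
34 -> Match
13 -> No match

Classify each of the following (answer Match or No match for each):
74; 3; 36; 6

Match, No match, Match, No match

'Match' ⟺ at least 33.
74 → 74 ≥ 33 → Match.
3 → 3 < 33 → No match.
36 → 36 ≥ 33 → Match.
6 → 6 < 33 → No match.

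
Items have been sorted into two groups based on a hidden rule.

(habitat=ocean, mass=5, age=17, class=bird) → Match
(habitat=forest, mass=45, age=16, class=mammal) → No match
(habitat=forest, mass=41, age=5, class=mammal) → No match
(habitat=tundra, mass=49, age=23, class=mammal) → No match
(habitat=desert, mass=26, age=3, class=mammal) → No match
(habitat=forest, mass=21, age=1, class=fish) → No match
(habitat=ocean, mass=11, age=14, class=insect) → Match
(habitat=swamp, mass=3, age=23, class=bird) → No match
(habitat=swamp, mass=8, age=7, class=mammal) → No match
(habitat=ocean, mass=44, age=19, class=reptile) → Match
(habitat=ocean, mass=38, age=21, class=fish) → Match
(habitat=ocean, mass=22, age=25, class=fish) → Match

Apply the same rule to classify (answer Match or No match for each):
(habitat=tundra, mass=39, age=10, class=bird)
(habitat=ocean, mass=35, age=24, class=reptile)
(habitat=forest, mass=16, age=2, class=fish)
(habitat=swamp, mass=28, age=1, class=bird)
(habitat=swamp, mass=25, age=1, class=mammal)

Comparing the two groups points to one rule — habitat is ocean.

No match, Match, No match, No match, No match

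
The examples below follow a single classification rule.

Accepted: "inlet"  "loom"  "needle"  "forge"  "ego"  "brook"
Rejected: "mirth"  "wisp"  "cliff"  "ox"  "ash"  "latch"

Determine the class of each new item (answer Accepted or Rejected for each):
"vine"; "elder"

A rule that fits every label: has ≥ 2 vowels — true of each 'Accepted' example, false of each 'Rejected' one.
"vine": 2 vowels, fits → Accepted.
"elder": 2 vowels, fits → Accepted.

Accepted, Accepted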